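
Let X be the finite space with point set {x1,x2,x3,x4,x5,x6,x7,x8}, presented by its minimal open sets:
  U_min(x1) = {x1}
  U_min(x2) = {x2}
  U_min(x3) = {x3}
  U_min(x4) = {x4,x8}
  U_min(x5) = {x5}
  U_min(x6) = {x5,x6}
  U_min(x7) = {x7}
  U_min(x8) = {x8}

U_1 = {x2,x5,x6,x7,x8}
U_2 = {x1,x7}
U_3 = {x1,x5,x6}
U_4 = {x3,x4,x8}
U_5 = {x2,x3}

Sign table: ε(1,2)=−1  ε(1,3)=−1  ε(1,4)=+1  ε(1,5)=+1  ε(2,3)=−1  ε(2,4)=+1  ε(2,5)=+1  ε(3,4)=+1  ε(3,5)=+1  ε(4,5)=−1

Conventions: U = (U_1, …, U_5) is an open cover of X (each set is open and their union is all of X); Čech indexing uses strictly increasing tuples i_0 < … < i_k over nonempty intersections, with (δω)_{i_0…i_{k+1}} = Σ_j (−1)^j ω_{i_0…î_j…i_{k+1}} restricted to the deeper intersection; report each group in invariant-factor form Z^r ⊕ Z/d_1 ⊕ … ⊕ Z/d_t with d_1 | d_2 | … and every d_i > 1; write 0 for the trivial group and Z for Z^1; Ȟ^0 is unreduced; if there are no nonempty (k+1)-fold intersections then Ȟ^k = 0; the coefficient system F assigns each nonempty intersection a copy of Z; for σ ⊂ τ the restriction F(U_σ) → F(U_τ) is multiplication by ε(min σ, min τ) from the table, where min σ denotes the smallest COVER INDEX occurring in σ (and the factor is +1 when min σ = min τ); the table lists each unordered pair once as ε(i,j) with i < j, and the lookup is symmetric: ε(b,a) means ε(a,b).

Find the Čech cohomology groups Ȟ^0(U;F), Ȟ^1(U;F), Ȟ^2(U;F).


Ȟ^0(U;F) ≅ 0, Ȟ^1(U;F) ≅ Z ⊕ Z/2 and Ȟ^2(U;F) ≅ 0

cover nerve:
  U12={x7} U13={x5,x6} U14={x8} U15={x2} U23={x1} U45={x3}
C dims 5,6; δ0: rk 5, SNF 1^4·2
Ȟ^0: (5−5)−0=0 ⇒ 0
Ȟ^1: (6−0)−5=1 plus torsion [2] ⇒ Z ⊕ Z/2
Ȟ^2: (0−0)−0=0 ⇒ 0


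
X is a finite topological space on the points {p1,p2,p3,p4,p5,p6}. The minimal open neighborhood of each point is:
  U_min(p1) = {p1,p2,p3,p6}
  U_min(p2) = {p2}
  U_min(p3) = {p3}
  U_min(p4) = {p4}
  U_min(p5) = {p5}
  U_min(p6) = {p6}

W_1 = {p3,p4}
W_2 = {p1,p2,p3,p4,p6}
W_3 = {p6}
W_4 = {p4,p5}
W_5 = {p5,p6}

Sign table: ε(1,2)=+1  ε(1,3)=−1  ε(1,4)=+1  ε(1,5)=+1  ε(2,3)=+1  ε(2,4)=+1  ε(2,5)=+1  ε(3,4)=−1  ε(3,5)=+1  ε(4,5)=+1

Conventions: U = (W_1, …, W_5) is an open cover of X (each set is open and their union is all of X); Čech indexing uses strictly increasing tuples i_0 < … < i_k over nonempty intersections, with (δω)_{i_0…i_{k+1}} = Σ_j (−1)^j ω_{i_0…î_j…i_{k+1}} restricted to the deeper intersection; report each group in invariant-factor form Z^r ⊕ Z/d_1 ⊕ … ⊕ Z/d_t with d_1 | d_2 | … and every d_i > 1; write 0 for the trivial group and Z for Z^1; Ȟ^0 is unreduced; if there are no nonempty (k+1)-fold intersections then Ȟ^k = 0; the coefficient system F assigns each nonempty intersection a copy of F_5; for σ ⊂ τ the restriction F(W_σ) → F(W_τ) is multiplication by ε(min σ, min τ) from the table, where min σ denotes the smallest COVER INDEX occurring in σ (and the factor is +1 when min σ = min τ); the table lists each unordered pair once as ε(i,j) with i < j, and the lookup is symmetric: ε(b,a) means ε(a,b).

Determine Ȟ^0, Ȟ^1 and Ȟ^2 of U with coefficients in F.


cover nerve:
  W12={p3,p4} W14={p4} W23={p6} W24={p4} W25={p6} W35={p6} W45={p5}
  W124={p4} W235={p6}
C dims 5,7,2; δ0: rk_F5 4; δ1: rk_F5 2
Ȟ^0: (5−4)−0=1 ⇒ Z/5
Ȟ^1: (7−2)−4=1 ⇒ Z/5
Ȟ^2: (2−0)−2=0 ⇒ 0

Ȟ^0(U;F) ≅ Z/5; Ȟ^1(U;F) ≅ Z/5; Ȟ^2(U;F) ≅ 0


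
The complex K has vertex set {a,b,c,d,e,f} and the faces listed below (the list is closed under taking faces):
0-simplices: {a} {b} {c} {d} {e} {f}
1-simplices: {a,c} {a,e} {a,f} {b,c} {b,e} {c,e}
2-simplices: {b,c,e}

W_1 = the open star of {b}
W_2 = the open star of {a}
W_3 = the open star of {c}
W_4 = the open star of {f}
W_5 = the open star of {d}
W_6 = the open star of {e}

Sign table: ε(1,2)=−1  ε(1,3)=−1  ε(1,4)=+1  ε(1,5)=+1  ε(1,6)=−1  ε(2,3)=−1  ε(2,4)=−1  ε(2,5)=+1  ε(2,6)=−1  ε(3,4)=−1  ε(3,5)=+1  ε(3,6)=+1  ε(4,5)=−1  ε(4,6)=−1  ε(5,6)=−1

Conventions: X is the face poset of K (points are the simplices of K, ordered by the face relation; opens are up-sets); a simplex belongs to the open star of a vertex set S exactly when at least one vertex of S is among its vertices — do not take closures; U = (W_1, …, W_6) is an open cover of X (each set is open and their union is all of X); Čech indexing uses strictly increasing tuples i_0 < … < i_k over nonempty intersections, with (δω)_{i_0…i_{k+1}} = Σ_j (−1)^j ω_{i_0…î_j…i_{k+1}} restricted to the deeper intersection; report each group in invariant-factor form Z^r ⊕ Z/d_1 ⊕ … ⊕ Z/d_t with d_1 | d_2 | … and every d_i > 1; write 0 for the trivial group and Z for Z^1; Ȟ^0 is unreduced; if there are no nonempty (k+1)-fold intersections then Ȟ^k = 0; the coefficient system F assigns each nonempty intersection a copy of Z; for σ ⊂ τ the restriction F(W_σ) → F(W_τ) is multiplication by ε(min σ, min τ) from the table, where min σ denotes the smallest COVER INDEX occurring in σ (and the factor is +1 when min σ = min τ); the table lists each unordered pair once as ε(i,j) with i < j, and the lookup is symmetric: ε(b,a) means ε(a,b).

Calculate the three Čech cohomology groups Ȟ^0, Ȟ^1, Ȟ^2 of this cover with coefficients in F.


nonempty intersections:
  W1={{b},{b,c},{b,e},{b,c,e}} W2={{a},{a,c},{a,e},{a,f}} W3={{c},{a,c},{b,c},{c,e},{b,c,e}} W4={{f},{a,f}} W5={{d}} W6={{e},{a,e},{b,e},{c,e},{b,c,e}}
  W13={{b,c},{b,c,e}} W16={{b,e},{b,c,e}} W23={{a,c}} W24={{a,f}} W26={{a,e}} W36={{c,e},{b,c,e}}
  W136={{b,c,e}}
C dims 6,6,1; δ0: rk 4, SNF 1^4; δ1: rk 1, SNF 1^1
Ȟ^0: (6−4)−0=2 ⇒ Z^2
Ȟ^1: (6−1)−4=1 ⇒ Z
Ȟ^2: (1−0)−1=0 ⇒ 0

Ȟ^0 = Z^2; Ȟ^1 = Z; Ȟ^2 = 0


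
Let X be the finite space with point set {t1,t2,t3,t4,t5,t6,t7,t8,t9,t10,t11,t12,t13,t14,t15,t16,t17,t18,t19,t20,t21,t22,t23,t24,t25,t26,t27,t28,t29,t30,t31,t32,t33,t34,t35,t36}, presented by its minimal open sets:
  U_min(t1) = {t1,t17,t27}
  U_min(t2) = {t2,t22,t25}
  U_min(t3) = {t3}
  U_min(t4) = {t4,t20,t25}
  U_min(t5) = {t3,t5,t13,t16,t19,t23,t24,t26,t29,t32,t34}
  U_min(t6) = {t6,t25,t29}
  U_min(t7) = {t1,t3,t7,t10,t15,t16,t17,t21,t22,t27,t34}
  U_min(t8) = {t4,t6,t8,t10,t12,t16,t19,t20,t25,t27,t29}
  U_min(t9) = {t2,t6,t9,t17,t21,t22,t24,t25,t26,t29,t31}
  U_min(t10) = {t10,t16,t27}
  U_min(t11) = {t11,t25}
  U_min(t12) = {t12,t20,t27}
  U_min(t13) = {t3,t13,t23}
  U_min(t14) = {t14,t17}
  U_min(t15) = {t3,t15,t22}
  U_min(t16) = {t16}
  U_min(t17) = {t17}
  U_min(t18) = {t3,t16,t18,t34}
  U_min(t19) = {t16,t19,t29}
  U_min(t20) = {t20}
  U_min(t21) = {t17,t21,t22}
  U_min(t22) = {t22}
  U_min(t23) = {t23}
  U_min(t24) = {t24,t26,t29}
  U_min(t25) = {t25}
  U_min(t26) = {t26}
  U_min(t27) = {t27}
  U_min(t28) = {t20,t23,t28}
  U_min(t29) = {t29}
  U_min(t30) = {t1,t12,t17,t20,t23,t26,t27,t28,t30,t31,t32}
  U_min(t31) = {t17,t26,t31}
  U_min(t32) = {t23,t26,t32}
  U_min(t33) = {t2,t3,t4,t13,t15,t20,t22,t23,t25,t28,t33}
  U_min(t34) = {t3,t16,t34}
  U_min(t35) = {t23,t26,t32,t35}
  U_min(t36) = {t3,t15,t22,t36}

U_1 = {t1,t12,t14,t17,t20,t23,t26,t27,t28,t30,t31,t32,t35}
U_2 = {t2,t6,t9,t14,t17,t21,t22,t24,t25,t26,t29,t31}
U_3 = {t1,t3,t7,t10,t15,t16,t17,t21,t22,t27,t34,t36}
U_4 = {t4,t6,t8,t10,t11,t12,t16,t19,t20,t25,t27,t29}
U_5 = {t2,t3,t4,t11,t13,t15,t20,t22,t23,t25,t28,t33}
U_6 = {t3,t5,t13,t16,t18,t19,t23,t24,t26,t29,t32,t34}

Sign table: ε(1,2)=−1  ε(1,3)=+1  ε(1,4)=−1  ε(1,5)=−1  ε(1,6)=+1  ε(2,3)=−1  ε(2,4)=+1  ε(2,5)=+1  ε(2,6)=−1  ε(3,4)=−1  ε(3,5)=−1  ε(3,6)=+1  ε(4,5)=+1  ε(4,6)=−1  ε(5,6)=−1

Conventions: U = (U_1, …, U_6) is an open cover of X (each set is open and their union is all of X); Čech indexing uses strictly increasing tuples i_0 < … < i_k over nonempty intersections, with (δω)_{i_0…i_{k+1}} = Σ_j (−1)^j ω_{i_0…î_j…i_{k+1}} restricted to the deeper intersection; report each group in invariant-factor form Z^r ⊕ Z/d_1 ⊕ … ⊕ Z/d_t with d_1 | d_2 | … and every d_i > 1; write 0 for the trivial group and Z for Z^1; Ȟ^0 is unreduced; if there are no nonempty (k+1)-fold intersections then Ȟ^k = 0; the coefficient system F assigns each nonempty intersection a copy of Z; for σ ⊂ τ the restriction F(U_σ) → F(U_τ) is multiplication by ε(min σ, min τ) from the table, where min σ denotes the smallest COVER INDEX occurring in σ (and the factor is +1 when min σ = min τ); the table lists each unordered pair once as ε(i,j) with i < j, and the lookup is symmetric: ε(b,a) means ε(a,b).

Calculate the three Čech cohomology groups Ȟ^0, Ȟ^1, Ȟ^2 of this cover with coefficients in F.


Ȟ^0 ≅ Z; Ȟ^1 ≅ 0; Ȟ^2 ≅ Z/2

nerve simplices:
  U12={t14,t17,t26,t31} U13={t1,t17,t27} U14={t12,t20,t27} U15={t20,t23,t28} U16={t23,t26,t32} U23={t17,t21,t22} U24={t6,t25,t29} U25={t2,t22,t25} U26={t24,t26,t29} U34={t10,t16,t27} U35={t3,t15,t22} U36={t3,t16,t34} U45={t4,t11,t20,t25} U46={t16,t19,t29} U56={t3,t13,t23}
  U123={t17} U126={t26} U134={t27} U145={t20} U156={t23} U235={t22} U245={t25} U246={t29} U346={t16} U356={t3}
C dims 6,15,10; δ0: rk 5, SNF 1^5; δ1: rk 10, SNF 1^9·2
degree 0: 6−5−0 = 1 → Ȟ^0 ≅ Z
degree 1: 15−10−5 = 0 → Ȟ^1 ≅ 0
degree 2: 10−0−10 = 0 plus torsion [2] → Ȟ^2 ≅ Z/2


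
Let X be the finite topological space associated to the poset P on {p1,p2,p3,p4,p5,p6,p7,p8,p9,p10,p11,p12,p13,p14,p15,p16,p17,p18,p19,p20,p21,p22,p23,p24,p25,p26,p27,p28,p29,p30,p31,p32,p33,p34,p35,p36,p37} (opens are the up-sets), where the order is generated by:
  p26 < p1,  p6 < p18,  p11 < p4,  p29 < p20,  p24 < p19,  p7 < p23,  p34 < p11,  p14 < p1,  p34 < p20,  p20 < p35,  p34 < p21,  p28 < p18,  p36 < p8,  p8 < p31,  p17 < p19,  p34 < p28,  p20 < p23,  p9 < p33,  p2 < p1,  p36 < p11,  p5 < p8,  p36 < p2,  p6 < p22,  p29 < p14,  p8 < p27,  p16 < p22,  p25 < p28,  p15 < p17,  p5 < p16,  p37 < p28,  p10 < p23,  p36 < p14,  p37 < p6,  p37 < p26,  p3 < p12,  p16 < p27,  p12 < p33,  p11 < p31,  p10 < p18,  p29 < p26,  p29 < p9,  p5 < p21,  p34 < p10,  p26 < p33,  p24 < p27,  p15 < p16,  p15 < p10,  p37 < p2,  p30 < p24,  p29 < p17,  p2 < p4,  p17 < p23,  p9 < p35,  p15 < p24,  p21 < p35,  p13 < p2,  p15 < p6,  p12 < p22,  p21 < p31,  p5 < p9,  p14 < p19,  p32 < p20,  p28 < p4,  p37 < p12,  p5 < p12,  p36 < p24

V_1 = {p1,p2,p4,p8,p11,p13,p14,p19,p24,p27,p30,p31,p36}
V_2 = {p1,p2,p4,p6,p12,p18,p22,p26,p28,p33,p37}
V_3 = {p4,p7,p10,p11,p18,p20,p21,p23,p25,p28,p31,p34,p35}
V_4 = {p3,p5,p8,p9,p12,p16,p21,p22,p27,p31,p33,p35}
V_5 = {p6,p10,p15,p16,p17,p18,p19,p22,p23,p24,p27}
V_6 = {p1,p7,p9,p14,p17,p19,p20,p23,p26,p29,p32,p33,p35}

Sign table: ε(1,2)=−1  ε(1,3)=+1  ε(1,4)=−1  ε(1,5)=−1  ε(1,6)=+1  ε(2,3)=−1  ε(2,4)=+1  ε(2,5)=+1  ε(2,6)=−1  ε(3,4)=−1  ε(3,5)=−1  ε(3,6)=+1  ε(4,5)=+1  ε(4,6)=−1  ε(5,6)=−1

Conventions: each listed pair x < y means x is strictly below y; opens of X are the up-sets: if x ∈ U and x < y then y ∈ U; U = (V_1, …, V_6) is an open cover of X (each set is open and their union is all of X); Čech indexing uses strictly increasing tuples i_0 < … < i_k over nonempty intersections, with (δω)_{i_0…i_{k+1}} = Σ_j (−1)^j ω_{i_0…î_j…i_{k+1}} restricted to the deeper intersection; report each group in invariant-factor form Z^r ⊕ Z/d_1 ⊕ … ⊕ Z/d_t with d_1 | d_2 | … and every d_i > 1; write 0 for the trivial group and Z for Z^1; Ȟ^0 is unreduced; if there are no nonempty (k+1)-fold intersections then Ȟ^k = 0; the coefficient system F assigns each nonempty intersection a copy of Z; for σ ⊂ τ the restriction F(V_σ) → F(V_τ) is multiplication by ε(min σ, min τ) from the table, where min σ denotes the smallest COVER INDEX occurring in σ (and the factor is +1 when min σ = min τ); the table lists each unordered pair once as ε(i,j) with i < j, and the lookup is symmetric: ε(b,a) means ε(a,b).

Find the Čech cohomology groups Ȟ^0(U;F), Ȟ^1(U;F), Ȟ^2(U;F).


cover nerve:
  V12={p1,p2,p4} V13={p4,p11,p31} V14={p8,p27,p31} V15={p19,p24,p27} V16={p1,p14,p19} V23={p4,p18,p28} V24={p12,p22,p33} V25={p6,p18,p22} V26={p1,p26,p33} V34={p21,p31,p35} V35={p10,p18,p23} V36={p7,p20,p23,p35} V45={p16,p22,p27} V46={p9,p33,p35} V56={p17,p19,p23}
  V123={p4} V126={p1} V134={p31} V145={p27} V156={p19} V235={p18} V245={p22} V246={p33} V346={p35} V356={p23}
C dims 6,15,10; δ0: rk 5, SNF 1^5; δ1: rk 10, SNF 1^9·2
Ȟ^0: (6−5)−0=1 ⇒ Z
Ȟ^1: (15−10)−5=0 ⇒ 0
Ȟ^2: (10−0)−10=0 plus torsion [2] ⇒ Z/2

Ȟ^0 = Z; Ȟ^1 = 0; Ȟ^2 = Z/2


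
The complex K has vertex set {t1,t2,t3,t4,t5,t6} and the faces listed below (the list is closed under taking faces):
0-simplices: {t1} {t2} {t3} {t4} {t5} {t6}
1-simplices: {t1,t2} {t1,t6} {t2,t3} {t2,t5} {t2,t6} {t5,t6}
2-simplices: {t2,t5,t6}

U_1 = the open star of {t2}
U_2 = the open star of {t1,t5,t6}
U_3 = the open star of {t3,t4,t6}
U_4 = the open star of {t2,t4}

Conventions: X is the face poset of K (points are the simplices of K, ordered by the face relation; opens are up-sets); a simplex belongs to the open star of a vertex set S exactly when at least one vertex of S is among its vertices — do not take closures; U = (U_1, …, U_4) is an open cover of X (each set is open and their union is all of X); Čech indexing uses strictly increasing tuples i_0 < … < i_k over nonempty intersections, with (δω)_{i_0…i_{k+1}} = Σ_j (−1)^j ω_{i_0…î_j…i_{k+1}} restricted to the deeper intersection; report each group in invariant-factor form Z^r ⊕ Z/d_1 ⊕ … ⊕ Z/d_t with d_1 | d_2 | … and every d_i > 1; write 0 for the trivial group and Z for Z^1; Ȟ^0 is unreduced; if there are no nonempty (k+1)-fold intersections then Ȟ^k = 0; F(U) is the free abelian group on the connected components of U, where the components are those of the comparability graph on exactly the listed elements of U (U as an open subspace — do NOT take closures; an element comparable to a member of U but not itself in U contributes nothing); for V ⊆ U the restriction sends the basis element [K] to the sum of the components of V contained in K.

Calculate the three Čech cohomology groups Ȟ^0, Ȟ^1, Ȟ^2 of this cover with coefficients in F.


Ȟ^0 ≅ Z^2, Ȟ^1 ≅ Z, Ȟ^2 ≅ 0

nonempty intersections:
  U1={{t2},{t1,t2},{t2,t3},{t2,t5},{t2,t6},{t2,t5,t6}} U2={{t1},{t5},{t6},{t1,t2},{t1,t6},{t2,t5},{t2,t6},{t5,t6},{t2,t5,t6}} U3={{t3},{t4},{t6},{t1,t6},{t2,t3},{t2,t6},{t5,t6},{t2,t5,t6}} U4={{t2},{t4},{t1,t2},{t2,t3},{t2,t5},{t2,t6},{t2,t5,t6}}
  U12={{t1,t2},{t2,t5},{t2,t6},{t2,t5,t6}} U13={{t2,t3},{t2,t6},{t2,t5,t6}} U14={{t2},{t1,t2},{t2,t3},{t2,t5},{t2,t6},{t2,t5,t6}} U23={{t6},{t1,t6},{t2,t6},{t5,t6},{t2,t5,t6}} U24={{t1,t2},{t2,t5},{t2,t6},{t2,t5,t6}} U34={{t4},{t2,t3},{t2,t6},{t2,t5,t6}}
  U123={{t2,t6},{t2,t5,t6}} U124={{t1,t2},{t2,t5},{t2,t6},{t2,t5,t6}} U134={{t2,t3},{t2,t6},{t2,t5,t6}} U234={{t2,t6},{t2,t5,t6}}
  U1234={{t2,t6},{t2,t5,t6}}
components per intersection:
  U1: {{t2},{t1,t2},{t2,t3},{t2,t5},{t2,t6},{t2,t5,t6}}
  U2: {{t1},{t5},{t6},{t1,t2},{t1,t6},{t2,t5},{t2,t6},{t5,t6},{t2,t5,t6}}
  U3: {{t3},{t2,t3}} {{t4}} {{t6},{t1,t6},{t2,t6},{t5,t6},{t2,t5,t6}}
  U4: {{t2},{t1,t2},{t2,t3},{t2,t5},{t2,t6},{t2,t5,t6}} {{t4}}
  U12: {{t1,t2}} {{t2,t5},{t2,t6},{t2,t5,t6}}
  U13: {{t2,t3}} {{t2,t6},{t2,t5,t6}}
  U14: {{t2},{t1,t2},{t2,t3},{t2,t5},{t2,t6},{t2,t5,t6}}
  U23: {{t6},{t1,t6},{t2,t6},{t5,t6},{t2,t5,t6}}
  U24: {{t1,t2}} {{t2,t5},{t2,t6},{t2,t5,t6}}
  U34: {{t4}} {{t2,t3}} {{t2,t6},{t2,t5,t6}}
  U123: {{t2,t6},{t2,t5,t6}}
  U124: {{t1,t2}} {{t2,t5},{t2,t6},{t2,t5,t6}}
  U134: {{t2,t3}} {{t2,t6},{t2,t5,t6}}
  U234: {{t2,t6},{t2,t5,t6}}
  U1234: {{t2,t6},{t2,t5,t6}}
C dims 7,11,6,1; δ0: rk 5, SNF 1^5; δ1: rk 5, SNF 1^5; δ2: rk 1, SNF 1^1
Ȟ^0: (7−5)−0=2 ⇒ Z^2
Ȟ^1: (11−5)−5=1 ⇒ Z
Ȟ^2: (6−1)−5=0 ⇒ 0


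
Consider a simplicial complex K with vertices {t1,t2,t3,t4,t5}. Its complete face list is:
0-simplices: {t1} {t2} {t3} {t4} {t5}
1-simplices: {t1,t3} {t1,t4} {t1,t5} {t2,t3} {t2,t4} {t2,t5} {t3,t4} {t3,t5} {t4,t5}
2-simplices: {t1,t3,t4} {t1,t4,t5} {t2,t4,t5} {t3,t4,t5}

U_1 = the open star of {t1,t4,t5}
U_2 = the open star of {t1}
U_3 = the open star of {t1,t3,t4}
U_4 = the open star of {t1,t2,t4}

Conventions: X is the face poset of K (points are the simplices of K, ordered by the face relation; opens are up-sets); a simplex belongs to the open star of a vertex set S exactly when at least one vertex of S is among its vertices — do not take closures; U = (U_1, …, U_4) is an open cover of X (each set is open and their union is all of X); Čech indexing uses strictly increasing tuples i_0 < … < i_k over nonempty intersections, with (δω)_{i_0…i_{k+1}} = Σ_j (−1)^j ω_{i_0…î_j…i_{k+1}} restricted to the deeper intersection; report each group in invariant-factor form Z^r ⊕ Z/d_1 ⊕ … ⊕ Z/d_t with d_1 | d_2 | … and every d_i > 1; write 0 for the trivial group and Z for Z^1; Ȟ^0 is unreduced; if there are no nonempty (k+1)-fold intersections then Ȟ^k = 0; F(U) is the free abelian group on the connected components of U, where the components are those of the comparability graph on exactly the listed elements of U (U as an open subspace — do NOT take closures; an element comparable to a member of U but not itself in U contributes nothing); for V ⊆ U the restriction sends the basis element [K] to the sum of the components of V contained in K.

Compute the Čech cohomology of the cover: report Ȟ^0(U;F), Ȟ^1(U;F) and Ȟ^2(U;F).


nerve simplices:
  U1={{t1},{t4},{t5},{t1,t3},{t1,t4},{t1,t5},{t2,t4},{t2,t5},{t3,t4},{t3,t5},{t4,t5},{t1,t3,t4},{t1,t4,t5},{t2,t4,t5},{t3,t4,t5}} U2={{t1},{t1,t3},{t1,t4},{t1,t5},{t1,t3,t4},{t1,t4,t5}} U3={{t1},{t3},{t4},{t1,t3},{t1,t4},{t1,t5},{t2,t3},{t2,t4},{t3,t4},{t3,t5},{t4,t5},{t1,t3,t4},{t1,t4,t5},{t2,t4,t5},{t3,t4,t5}} U4={{t1},{t2},{t4},{t1,t3},{t1,t4},{t1,t5},{t2,t3},{t2,t4},{t2,t5},{t3,t4},{t4,t5},{t1,t3,t4},{t1,t4,t5},{t2,t4,t5},{t3,t4,t5}}
  U12={{t1},{t1,t3},{t1,t4},{t1,t5},{t1,t3,t4},{t1,t4,t5}} U13={{t1},{t4},{t1,t3},{t1,t4},{t1,t5},{t2,t4},{t3,t4},{t3,t5},{t4,t5},{t1,t3,t4},{t1,t4,t5},{t2,t4,t5},{t3,t4,t5}} U14={{t1},{t4},{t1,t3},{t1,t4},{t1,t5},{t2,t4},{t2,t5},{t3,t4},{t4,t5},{t1,t3,t4},{t1,t4,t5},{t2,t4,t5},{t3,t4,t5}} U23={{t1},{t1,t3},{t1,t4},{t1,t5},{t1,t3,t4},{t1,t4,t5}} U24={{t1},{t1,t3},{t1,t4},{t1,t5},{t1,t3,t4},{t1,t4,t5}} U34={{t1},{t4},{t1,t3},{t1,t4},{t1,t5},{t2,t3},{t2,t4},{t3,t4},{t4,t5},{t1,t3,t4},{t1,t4,t5},{t2,t4,t5},{t3,t4,t5}}
  U123={{t1},{t1,t3},{t1,t4},{t1,t5},{t1,t3,t4},{t1,t4,t5}} U124={{t1},{t1,t3},{t1,t4},{t1,t5},{t1,t3,t4},{t1,t4,t5}} U134={{t1},{t4},{t1,t3},{t1,t4},{t1,t5},{t2,t4},{t3,t4},{t4,t5},{t1,t3,t4},{t1,t4,t5},{t2,t4,t5},{t3,t4,t5}} U234={{t1},{t1,t3},{t1,t4},{t1,t5},{t1,t3,t4},{t1,t4,t5}}
  U1234={{t1},{t1,t3},{t1,t4},{t1,t5},{t1,t3,t4},{t1,t4,t5}}
components per intersection:
  U1: {{t1},{t4},{t5},{t1,t3},{t1,t4},{t1,t5},{t2,t4},{t2,t5},{t3,t4},{t3,t5},{t4,t5},{t1,t3,t4},{t1,t4,t5},{t2,t4,t5},{t3,t4,t5}}
  U2: {{t1},{t1,t3},{t1,t4},{t1,t5},{t1,t3,t4},{t1,t4,t5}}
  U3: {{t1},{t3},{t4},{t1,t3},{t1,t4},{t1,t5},{t2,t3},{t2,t4},{t3,t4},{t3,t5},{t4,t5},{t1,t3,t4},{t1,t4,t5},{t2,t4,t5},{t3,t4,t5}}
  U4: {{t1},{t2},{t4},{t1,t3},{t1,t4},{t1,t5},{t2,t3},{t2,t4},{t2,t5},{t3,t4},{t4,t5},{t1,t3,t4},{t1,t4,t5},{t2,t4,t5},{t3,t4,t5}}
  U12: {{t1},{t1,t3},{t1,t4},{t1,t5},{t1,t3,t4},{t1,t4,t5}}
  U13: {{t1},{t4},{t1,t3},{t1,t4},{t1,t5},{t2,t4},{t3,t4},{t3,t5},{t4,t5},{t1,t3,t4},{t1,t4,t5},{t2,t4,t5},{t3,t4,t5}}
  U14: {{t1},{t4},{t1,t3},{t1,t4},{t1,t5},{t2,t4},{t2,t5},{t3,t4},{t4,t5},{t1,t3,t4},{t1,t4,t5},{t2,t4,t5},{t3,t4,t5}}
  U23: {{t1},{t1,t3},{t1,t4},{t1,t5},{t1,t3,t4},{t1,t4,t5}}
  U24: {{t1},{t1,t3},{t1,t4},{t1,t5},{t1,t3,t4},{t1,t4,t5}}
  U34: {{t1},{t4},{t1,t3},{t1,t4},{t1,t5},{t2,t4},{t3,t4},{t4,t5},{t1,t3,t4},{t1,t4,t5},{t2,t4,t5},{t3,t4,t5}} {{t2,t3}}
  U123: {{t1},{t1,t3},{t1,t4},{t1,t5},{t1,t3,t4},{t1,t4,t5}}
  U124: {{t1},{t1,t3},{t1,t4},{t1,t5},{t1,t3,t4},{t1,t4,t5}}
  U134: {{t1},{t4},{t1,t3},{t1,t4},{t1,t5},{t2,t4},{t3,t4},{t4,t5},{t1,t3,t4},{t1,t4,t5},{t2,t4,t5},{t3,t4,t5}}
  U234: {{t1},{t1,t3},{t1,t4},{t1,t5},{t1,t3,t4},{t1,t4,t5}}
  U1234: {{t1},{t1,t3},{t1,t4},{t1,t5},{t1,t3,t4},{t1,t4,t5}}
C dims 4,7,4,1; δ0: rk 3, SNF 1^3; δ1: rk 3, SNF 1^3; δ2: rk 1, SNF 1^1
degree 0: 4−3−0 = 1 → Ȟ^0 ≅ Z
degree 1: 7−3−3 = 1 → Ȟ^1 ≅ Z
degree 2: 4−1−3 = 0 → Ȟ^2 ≅ 0

Ȟ^0 ≅ Z, Ȟ^1 ≅ Z and Ȟ^2 ≅ 0


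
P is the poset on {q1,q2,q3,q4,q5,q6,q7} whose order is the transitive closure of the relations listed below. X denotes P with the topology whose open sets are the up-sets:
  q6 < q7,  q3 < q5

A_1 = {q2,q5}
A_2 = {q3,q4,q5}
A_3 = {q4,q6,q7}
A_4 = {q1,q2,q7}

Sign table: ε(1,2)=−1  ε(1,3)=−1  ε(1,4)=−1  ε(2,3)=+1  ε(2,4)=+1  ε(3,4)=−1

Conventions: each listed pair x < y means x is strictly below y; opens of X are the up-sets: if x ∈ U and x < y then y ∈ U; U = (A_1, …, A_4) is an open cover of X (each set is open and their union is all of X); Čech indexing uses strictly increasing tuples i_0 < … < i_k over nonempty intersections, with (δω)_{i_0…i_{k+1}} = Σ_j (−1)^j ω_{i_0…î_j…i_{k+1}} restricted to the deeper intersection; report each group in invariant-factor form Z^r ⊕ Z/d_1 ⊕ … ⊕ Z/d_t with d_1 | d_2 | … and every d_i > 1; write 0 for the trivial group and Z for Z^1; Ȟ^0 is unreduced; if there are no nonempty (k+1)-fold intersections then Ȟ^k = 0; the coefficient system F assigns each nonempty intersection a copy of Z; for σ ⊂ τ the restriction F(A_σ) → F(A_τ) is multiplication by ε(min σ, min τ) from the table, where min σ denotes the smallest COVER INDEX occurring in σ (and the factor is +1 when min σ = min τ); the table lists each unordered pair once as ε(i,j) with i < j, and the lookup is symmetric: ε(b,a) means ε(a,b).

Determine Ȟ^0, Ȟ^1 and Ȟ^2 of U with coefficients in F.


nerve simplices:
  A12={q5} A14={q2} A23={q4} A34={q7}
C dims 4,4; δ0: rk 4, SNF 1^3·2
degree 0: 4−4−0 = 0 → Ȟ^0 ≅ 0
degree 1: 4−0−4 = 0 plus torsion [2] → Ȟ^1 ≅ Z/2
degree 2: 0−0−0 = 0 → Ȟ^2 ≅ 0

Ȟ^0(U;F) ≅ 0,  Ȟ^1(U;F) ≅ Z/2,  Ȟ^2(U;F) ≅ 0


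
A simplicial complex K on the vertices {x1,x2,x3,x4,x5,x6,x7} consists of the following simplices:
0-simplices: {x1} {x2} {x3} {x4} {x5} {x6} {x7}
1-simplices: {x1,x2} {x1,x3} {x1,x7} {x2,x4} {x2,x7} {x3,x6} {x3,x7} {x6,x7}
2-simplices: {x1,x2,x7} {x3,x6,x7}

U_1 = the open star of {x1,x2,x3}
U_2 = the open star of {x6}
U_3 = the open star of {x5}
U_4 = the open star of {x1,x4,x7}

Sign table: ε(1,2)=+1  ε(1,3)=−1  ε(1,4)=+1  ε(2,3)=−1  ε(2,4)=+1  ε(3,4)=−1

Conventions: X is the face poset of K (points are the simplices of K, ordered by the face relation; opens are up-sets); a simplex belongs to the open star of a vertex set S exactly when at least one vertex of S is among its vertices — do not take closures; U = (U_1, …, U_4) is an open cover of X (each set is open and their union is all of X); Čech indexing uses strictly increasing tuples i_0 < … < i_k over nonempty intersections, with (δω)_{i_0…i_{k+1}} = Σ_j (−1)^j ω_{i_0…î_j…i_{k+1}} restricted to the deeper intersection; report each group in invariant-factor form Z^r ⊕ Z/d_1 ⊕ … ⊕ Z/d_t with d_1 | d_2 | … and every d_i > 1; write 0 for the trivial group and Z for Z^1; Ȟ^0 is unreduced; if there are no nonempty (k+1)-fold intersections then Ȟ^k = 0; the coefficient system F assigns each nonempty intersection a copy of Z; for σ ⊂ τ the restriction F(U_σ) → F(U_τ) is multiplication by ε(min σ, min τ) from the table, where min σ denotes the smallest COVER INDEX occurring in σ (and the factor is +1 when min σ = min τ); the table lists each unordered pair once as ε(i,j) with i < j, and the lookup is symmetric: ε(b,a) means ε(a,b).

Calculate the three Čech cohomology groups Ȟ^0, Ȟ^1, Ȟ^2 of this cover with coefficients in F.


Ȟ^0 ≅ Z^2, Ȟ^1 ≅ 0 and Ȟ^2 ≅ 0

nerve of the cover:
  U1={{x1},{x2},{x3},{x1,x2},{x1,x3},{x1,x7},{x2,x4},{x2,x7},{x3,x6},{x3,x7},{x1,x2,x7},{x3,x6,x7}} U2={{x6},{x3,x6},{x6,x7},{x3,x6,x7}} U3={{x5}} U4={{x1},{x4},{x7},{x1,x2},{x1,x3},{x1,x7},{x2,x4},{x2,x7},{x3,x7},{x6,x7},{x1,x2,x7},{x3,x6,x7}}
  U12={{x3,x6},{x3,x6,x7}} U14={{x1},{x1,x2},{x1,x3},{x1,x7},{x2,x4},{x2,x7},{x3,x7},{x1,x2,x7},{x3,x6,x7}} U24={{x6,x7},{x3,x6,x7}}
  U124={{x3,x6,x7}}
C dims 4,3,1; δ0: rk 2, SNF 1^2; δ1: rk 1, SNF 1^1
Ȟ^0 = (4 − 2) − 0 = 2, so Ȟ^0 ≅ Z^2
Ȟ^1 = (3 − 1) − 2 = 0, so Ȟ^1 ≅ 0
Ȟ^2 = (1 − 0) − 1 = 0, so Ȟ^2 ≅ 0


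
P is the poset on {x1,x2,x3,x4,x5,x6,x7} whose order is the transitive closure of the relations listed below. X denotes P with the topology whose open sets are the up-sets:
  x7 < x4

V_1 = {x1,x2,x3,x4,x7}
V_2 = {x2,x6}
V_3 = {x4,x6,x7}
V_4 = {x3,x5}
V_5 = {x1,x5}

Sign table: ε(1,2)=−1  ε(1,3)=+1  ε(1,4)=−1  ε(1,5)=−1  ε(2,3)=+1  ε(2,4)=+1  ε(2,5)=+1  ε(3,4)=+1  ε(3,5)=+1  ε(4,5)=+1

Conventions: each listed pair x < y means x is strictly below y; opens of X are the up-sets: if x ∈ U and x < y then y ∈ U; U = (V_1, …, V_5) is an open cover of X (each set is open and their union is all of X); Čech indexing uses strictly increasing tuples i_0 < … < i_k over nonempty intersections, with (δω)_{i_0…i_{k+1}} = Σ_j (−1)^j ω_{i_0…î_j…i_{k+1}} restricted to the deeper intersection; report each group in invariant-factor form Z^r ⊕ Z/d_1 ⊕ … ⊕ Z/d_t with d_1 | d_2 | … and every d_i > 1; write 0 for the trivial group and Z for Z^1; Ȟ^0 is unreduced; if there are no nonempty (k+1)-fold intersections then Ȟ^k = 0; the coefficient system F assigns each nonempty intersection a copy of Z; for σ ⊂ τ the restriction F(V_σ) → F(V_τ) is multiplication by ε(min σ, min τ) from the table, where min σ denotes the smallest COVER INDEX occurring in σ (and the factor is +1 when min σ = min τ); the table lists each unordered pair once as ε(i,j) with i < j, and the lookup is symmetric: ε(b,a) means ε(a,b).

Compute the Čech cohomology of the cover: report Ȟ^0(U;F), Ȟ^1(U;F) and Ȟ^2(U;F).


intersection data:
  V12={x2} V13={x4,x7} V14={x3} V15={x1} V23={x6} V45={x5}
C dims 5,6; δ0: rk 5, SNF 1^4·2
Ȟ^0 = (5 − 5) − 0 = 0, so Ȟ^0 ≅ 0
Ȟ^1 = (6 − 0) − 5 = 1 plus torsion [2], so Ȟ^1 ≅ Z ⊕ Z/2
Ȟ^2 = (0 − 0) − 0 = 0, so Ȟ^2 ≅ 0

Ȟ^0(U;F) ≅ 0, Ȟ^1(U;F) ≅ Z ⊕ Z/2 and Ȟ^2(U;F) ≅ 0


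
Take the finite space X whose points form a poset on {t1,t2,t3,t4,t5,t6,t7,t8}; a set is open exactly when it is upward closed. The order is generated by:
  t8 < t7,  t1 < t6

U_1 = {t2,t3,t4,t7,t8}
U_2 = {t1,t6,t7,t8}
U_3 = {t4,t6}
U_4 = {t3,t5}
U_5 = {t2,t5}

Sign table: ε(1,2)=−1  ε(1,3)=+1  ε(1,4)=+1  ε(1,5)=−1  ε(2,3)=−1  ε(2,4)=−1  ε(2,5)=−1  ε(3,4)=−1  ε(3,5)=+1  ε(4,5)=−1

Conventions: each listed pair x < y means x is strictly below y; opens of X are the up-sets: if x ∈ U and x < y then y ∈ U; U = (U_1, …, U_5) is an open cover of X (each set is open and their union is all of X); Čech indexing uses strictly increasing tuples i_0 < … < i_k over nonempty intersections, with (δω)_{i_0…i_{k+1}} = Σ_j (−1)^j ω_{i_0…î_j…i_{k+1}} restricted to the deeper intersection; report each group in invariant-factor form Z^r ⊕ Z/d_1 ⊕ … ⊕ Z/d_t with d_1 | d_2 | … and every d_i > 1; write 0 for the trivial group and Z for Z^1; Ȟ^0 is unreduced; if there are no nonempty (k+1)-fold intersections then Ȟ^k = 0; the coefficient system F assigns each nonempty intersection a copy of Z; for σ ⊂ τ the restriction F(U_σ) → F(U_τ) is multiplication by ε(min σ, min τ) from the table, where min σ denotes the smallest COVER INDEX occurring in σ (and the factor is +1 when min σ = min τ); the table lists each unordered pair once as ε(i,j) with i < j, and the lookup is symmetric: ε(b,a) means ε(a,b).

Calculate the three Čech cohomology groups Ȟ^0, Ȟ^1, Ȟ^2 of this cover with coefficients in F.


nerve of the cover:
  U12={t7,t8} U13={t4} U14={t3} U15={t2} U23={t6} U45={t5}
C dims 5,6; δ0: rk 4, SNF 1^4
Ȟ^0 = (5 − 4) − 0 = 1, so Ȟ^0 ≅ Z
Ȟ^1 = (6 − 0) − 4 = 2, so Ȟ^1 ≅ Z^2
Ȟ^2 = (0 − 0) − 0 = 0, so Ȟ^2 ≅ 0

Ȟ^0 ≅ Z; Ȟ^1 ≅ Z^2; Ȟ^2 ≅ 0


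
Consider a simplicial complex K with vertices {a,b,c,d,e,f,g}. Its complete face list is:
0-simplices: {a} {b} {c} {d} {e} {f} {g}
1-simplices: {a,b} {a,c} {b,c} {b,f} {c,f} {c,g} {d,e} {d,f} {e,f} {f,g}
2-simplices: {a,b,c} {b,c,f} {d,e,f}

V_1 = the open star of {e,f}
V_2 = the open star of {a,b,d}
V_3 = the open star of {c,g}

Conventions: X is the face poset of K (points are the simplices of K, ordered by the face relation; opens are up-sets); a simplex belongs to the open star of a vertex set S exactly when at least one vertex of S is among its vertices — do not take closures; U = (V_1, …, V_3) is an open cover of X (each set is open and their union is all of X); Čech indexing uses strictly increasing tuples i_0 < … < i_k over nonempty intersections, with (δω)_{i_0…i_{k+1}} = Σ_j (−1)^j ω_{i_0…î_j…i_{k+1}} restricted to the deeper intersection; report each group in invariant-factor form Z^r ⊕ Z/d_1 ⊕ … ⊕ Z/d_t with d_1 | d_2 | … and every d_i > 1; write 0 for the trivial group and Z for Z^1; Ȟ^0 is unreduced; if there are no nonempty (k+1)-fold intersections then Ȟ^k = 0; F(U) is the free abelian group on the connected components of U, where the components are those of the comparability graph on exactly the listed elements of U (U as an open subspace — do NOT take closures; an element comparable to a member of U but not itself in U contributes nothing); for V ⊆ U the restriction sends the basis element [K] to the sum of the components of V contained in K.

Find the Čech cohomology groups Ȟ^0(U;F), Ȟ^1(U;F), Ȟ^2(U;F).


nonempty intersections:
  V1={{e},{f},{b,f},{c,f},{d,e},{d,f},{e,f},{f,g},{b,c,f},{d,e,f}} V2={{a},{b},{d},{a,b},{a,c},{b,c},{b,f},{d,e},{d,f},{a,b,c},{b,c,f},{d,e,f}} V3={{c},{g},{a,c},{b,c},{c,f},{c,g},{f,g},{a,b,c},{b,c,f}}
  V12={{b,f},{d,e},{d,f},{b,c,f},{d,e,f}} V13={{c,f},{f,g},{b,c,f}} V23={{a,c},{b,c},{a,b,c},{b,c,f}}
  V123={{b,c,f}}
components per intersection:
  V1: {{e},{f},{b,f},{c,f},{d,e},{d,f},{e,f},{f,g},{b,c,f},{d,e,f}}
  V2: {{a},{b},{a,b},{a,c},{b,c},{b,f},{a,b,c},{b,c,f}} {{d},{d,e},{d,f},{d,e,f}}
  V3: {{c},{g},{a,c},{b,c},{c,f},{c,g},{f,g},{a,b,c},{b,c,f}}
  V12: {{b,f},{b,c,f}} {{d,e},{d,f},{d,e,f}}
  V13: {{c,f},{b,c,f}} {{f,g}}
  V23: {{a,c},{b,c},{a,b,c},{b,c,f}}
  V123: {{b,c,f}}
C dims 4,5,1; δ0: rk 3, SNF 1^3; δ1: rk 1, SNF 1^1
Ȟ^0: (4−3)−0=1 ⇒ Z
Ȟ^1: (5−1)−3=1 ⇒ Z
Ȟ^2: (1−0)−1=0 ⇒ 0

Ȟ^0(U;F) ≅ Z,  Ȟ^1(U;F) ≅ Z,  Ȟ^2(U;F) ≅ 0


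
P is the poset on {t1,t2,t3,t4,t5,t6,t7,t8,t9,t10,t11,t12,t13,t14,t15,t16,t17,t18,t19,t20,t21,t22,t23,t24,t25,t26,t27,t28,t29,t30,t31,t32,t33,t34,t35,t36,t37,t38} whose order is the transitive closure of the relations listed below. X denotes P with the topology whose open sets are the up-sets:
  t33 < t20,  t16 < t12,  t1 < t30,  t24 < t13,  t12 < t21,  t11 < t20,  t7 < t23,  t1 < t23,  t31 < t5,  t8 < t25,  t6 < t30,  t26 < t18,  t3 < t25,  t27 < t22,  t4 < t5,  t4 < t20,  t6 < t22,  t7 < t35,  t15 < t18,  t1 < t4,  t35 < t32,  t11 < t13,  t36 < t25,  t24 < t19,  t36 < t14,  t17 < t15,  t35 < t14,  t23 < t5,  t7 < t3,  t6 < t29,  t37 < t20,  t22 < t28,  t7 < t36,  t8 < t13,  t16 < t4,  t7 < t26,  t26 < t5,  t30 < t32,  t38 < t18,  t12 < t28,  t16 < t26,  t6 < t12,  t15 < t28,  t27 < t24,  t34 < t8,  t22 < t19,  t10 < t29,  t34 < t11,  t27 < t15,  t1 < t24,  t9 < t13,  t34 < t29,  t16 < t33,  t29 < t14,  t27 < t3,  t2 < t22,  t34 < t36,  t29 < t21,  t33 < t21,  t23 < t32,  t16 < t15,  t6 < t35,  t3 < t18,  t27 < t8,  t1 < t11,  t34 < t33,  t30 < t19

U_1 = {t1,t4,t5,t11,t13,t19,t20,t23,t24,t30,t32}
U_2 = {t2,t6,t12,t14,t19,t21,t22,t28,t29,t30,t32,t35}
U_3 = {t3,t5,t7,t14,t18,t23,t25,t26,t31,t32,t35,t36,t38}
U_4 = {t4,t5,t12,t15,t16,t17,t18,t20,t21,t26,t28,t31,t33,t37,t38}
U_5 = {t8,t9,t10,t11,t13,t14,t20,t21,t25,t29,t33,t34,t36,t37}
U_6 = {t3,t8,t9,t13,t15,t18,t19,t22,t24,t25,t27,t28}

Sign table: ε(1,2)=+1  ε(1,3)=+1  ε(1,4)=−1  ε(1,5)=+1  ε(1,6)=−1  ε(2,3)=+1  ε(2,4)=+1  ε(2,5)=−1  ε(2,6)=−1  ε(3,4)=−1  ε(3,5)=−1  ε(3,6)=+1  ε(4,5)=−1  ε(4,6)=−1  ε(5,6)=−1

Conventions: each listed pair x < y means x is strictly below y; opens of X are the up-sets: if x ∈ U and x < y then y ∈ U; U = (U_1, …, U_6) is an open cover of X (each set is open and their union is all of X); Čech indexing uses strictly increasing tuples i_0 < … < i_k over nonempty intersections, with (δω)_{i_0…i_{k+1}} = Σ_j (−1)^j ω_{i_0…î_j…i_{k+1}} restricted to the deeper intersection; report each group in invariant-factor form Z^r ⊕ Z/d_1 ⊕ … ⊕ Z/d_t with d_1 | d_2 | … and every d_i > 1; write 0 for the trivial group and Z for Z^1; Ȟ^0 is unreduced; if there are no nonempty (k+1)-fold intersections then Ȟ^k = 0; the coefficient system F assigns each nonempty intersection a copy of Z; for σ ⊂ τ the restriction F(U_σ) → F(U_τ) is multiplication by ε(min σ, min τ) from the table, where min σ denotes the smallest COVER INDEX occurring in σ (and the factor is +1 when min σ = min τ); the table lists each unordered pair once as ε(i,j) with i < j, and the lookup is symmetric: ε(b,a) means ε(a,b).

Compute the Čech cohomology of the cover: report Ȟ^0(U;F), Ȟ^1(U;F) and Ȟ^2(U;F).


cover nerve:
  U12={t19,t30,t32} U13={t5,t23,t32} U14={t4,t5,t20} U15={t11,t13,t20} U16={t13,t19,t24} U23={t14,t32,t35} U24={t12,t21,t28} U25={t14,t21,t29} U26={t19,t22,t28} U34={t5,t18,t26,t31,t38} U35={t14,t25,t36} U36={t3,t18,t25} U45={t20,t21,t33,t37} U46={t15,t18,t28} U56={t8,t9,t13,t25}
  U123={t32} U126={t19} U134={t5} U145={t20} U156={t13} U235={t14} U245={t21} U246={t28} U346={t18} U356={t25}
C dims 6,15,10; δ0: rk 6, SNF 1^5·2; δ1: rk 9, SNF 1^9
Ȟ^0: (6−6)−0=0 ⇒ 0
Ȟ^1: (15−9)−6=0 plus torsion [2] ⇒ Z/2
Ȟ^2: (10−0)−9=1 ⇒ Z

Ȟ^0 ≅ 0; Ȟ^1 ≅ Z/2; Ȟ^2 ≅ Z


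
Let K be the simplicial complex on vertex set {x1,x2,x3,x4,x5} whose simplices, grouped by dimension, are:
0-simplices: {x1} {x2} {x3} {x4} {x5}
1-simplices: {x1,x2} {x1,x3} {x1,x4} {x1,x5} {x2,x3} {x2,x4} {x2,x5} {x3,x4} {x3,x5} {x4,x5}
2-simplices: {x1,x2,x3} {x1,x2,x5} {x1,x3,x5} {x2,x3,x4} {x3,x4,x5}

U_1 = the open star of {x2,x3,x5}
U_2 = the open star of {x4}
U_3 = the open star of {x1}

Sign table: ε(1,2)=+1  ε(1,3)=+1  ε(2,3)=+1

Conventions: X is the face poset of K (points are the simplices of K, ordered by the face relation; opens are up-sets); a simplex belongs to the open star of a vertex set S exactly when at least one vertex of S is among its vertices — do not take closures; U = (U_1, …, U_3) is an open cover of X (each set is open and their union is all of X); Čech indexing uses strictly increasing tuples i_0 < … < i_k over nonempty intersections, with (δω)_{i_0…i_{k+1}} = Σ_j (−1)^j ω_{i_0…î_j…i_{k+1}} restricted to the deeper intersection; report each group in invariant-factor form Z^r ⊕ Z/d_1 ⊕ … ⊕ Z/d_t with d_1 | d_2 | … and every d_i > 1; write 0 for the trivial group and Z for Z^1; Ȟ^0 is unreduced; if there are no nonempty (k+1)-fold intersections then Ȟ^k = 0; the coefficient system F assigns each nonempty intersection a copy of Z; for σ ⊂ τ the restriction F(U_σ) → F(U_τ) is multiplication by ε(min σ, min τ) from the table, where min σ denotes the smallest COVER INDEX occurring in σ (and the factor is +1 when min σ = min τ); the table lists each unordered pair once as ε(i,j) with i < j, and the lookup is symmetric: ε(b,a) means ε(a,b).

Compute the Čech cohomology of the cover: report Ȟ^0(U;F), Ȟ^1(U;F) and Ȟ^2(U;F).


intersection data:
  U1={{x2},{x3},{x5},{x1,x2},{x1,x3},{x1,x5},{x2,x3},{x2,x4},{x2,x5},{x3,x4},{x3,x5},{x4,x5},{x1,x2,x3},{x1,x2,x5},{x1,x3,x5},{x2,x3,x4},{x3,x4,x5}} U2={{x4},{x1,x4},{x2,x4},{x3,x4},{x4,x5},{x2,x3,x4},{x3,x4,x5}} U3={{x1},{x1,x2},{x1,x3},{x1,x4},{x1,x5},{x1,x2,x3},{x1,x2,x5},{x1,x3,x5}}
  U12={{x2,x4},{x3,x4},{x4,x5},{x2,x3,x4},{x3,x4,x5}} U13={{x1,x2},{x1,x3},{x1,x5},{x1,x2,x3},{x1,x2,x5},{x1,x3,x5}} U23={{x1,x4}}
C dims 3,3; δ0: rk 2, SNF 1^2
Ȟ^0 = (3 − 2) − 0 = 1, so Ȟ^0 ≅ Z
Ȟ^1 = (3 − 0) − 2 = 1, so Ȟ^1 ≅ Z
Ȟ^2 = (0 − 0) − 0 = 0, so Ȟ^2 ≅ 0

Ȟ^0(U;F) ≅ Z; Ȟ^1(U;F) ≅ Z; Ȟ^2(U;F) ≅ 0


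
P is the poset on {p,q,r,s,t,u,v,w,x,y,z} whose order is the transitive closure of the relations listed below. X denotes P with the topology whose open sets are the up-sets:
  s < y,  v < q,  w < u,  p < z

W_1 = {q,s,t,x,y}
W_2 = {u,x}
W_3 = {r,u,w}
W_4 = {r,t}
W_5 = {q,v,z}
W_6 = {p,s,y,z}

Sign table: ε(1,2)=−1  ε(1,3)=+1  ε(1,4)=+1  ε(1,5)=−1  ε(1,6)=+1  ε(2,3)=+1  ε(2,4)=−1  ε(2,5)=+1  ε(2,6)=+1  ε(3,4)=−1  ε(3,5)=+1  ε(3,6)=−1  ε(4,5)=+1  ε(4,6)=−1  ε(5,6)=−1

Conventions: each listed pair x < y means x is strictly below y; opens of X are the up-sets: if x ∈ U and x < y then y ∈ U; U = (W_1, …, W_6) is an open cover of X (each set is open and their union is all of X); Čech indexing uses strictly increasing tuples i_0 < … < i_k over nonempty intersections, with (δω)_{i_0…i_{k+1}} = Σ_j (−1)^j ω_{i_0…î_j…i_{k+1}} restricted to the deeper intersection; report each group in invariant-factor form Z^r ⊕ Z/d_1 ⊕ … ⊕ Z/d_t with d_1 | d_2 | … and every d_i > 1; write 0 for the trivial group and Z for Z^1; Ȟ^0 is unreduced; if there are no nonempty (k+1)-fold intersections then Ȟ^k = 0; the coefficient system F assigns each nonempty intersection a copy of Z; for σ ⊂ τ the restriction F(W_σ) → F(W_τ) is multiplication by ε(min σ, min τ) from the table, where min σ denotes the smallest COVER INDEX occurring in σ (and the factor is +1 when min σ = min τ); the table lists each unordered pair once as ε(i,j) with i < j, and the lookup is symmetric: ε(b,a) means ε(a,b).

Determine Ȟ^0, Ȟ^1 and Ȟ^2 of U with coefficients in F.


Ȟ^0 ≅ Z, Ȟ^1 ≅ Z^2, Ȟ^2 ≅ 0

intersection data:
  W12={x} W14={t} W15={q} W16={s,y} W23={u} W34={r} W56={z}
C dims 6,7; δ0: rk 5, SNF 1^5
Ȟ^0 = (6 − 5) − 0 = 1, so Ȟ^0 ≅ Z
Ȟ^1 = (7 − 0) − 5 = 2, so Ȟ^1 ≅ Z^2
Ȟ^2 = (0 − 0) − 0 = 0, so Ȟ^2 ≅ 0


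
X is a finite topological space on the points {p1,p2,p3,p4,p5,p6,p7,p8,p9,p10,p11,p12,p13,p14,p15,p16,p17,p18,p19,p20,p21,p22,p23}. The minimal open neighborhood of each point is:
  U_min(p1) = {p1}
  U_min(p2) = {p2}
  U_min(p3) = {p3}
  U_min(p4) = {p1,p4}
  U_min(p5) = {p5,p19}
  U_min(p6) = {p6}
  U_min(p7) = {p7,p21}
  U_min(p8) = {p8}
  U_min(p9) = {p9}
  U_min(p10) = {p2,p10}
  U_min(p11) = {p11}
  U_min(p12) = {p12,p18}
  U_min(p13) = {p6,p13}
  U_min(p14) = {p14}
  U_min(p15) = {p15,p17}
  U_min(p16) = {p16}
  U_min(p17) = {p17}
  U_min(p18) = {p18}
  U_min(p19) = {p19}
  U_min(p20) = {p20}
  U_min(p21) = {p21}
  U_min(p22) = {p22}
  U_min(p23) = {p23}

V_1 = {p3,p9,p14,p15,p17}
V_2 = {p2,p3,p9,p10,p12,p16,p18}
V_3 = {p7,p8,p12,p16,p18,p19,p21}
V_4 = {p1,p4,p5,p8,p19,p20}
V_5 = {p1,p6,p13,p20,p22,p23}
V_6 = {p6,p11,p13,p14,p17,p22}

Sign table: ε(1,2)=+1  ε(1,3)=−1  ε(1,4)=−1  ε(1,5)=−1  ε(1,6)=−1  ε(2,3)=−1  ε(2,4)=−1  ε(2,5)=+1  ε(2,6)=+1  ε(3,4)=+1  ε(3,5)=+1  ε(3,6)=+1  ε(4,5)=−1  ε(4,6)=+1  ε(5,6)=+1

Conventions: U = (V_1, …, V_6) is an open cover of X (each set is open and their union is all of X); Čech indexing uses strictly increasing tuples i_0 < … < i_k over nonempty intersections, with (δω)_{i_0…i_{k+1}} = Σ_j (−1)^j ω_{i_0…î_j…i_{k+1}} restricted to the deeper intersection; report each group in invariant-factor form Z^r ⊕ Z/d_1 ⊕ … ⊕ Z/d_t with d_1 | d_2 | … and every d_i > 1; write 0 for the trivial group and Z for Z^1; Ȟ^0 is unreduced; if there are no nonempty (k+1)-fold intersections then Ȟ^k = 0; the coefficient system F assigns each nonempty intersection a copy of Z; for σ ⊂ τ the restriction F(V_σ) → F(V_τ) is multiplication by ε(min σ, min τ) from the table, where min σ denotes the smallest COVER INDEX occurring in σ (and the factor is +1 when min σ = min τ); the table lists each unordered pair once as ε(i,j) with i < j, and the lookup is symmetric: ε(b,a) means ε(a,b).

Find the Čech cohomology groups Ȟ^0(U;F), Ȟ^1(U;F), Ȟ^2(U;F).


nonempty overlaps:
  V12={p3,p9} V16={p14,p17} V23={p12,p16,p18} V34={p8,p19} V45={p1,p20} V56={p6,p13,p22}
C dims 6,6; δ0: rk 6, SNF 1^5·2
degree 0: 6−6−0 = 0 → Ȟ^0 ≅ 0
degree 1: 6−0−6 = 0 plus torsion [2] → Ȟ^1 ≅ Z/2
degree 2: 0−0−0 = 0 → Ȟ^2 ≅ 0

Ȟ^0 = 0,  Ȟ^1 = Z/2,  Ȟ^2 = 0
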